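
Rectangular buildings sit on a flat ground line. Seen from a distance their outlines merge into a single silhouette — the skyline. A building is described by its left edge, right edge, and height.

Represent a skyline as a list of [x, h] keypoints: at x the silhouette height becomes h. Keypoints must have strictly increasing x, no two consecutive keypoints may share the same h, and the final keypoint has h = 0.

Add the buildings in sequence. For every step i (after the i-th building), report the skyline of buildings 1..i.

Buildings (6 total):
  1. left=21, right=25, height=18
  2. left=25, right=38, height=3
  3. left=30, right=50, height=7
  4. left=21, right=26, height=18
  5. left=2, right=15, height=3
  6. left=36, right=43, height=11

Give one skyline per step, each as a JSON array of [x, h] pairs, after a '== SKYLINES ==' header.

== SKYLINES ==
[[21,18],[25,0]]
[[21,18],[25,3],[38,0]]
[[21,18],[25,3],[30,7],[50,0]]
[[21,18],[26,3],[30,7],[50,0]]
[[2,3],[15,0],[21,18],[26,3],[30,7],[50,0]]
[[2,3],[15,0],[21,18],[26,3],[30,7],[36,11],[43,7],[50,0]]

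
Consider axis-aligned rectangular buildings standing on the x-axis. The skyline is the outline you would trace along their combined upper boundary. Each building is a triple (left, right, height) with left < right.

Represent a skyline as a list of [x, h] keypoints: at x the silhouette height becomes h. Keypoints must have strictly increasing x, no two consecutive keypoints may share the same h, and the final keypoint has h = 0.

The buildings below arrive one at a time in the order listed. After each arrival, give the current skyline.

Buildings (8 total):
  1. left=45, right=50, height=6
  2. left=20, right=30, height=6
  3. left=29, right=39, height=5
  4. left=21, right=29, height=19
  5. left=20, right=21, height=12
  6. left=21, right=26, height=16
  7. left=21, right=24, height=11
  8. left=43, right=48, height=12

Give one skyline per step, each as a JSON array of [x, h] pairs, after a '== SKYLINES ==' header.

== SKYLINES ==
[[45,6],[50,0]]
[[20,6],[30,0],[45,6],[50,0]]
[[20,6],[30,5],[39,0],[45,6],[50,0]]
[[20,6],[21,19],[29,6],[30,5],[39,0],[45,6],[50,0]]
[[20,12],[21,19],[29,6],[30,5],[39,0],[45,6],[50,0]]
[[20,12],[21,19],[29,6],[30,5],[39,0],[45,6],[50,0]]
[[20,12],[21,19],[29,6],[30,5],[39,0],[45,6],[50,0]]
[[20,12],[21,19],[29,6],[30,5],[39,0],[43,12],[48,6],[50,0]]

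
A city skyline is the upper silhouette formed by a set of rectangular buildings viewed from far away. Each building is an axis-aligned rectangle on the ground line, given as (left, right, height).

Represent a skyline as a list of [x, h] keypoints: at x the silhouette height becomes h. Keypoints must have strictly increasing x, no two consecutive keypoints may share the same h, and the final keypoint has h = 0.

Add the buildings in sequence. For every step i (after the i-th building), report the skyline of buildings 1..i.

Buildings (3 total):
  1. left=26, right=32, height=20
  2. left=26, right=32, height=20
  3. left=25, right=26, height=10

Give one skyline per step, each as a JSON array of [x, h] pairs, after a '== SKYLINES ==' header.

== SKYLINES ==
[[26,20],[32,0]]
[[26,20],[32,0]]
[[25,10],[26,20],[32,0]]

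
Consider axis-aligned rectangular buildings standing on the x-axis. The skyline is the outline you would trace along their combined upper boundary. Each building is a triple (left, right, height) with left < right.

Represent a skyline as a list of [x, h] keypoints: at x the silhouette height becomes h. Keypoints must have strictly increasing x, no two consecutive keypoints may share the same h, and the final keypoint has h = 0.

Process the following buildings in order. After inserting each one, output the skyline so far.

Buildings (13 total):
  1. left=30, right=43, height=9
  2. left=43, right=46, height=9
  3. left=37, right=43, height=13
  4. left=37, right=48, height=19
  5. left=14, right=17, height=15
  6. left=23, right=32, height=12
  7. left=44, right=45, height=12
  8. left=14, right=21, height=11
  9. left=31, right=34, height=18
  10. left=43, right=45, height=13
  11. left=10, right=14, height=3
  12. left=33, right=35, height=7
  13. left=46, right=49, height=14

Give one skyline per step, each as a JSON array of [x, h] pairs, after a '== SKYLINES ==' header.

== SKYLINES ==
[[30,9],[43,0]]
[[30,9],[46,0]]
[[30,9],[37,13],[43,9],[46,0]]
[[30,9],[37,19],[48,0]]
[[14,15],[17,0],[30,9],[37,19],[48,0]]
[[14,15],[17,0],[23,12],[32,9],[37,19],[48,0]]
[[14,15],[17,0],[23,12],[32,9],[37,19],[48,0]]
[[14,15],[17,11],[21,0],[23,12],[32,9],[37,19],[48,0]]
[[14,15],[17,11],[21,0],[23,12],[31,18],[34,9],[37,19],[48,0]]
[[14,15],[17,11],[21,0],[23,12],[31,18],[34,9],[37,19],[48,0]]
[[10,3],[14,15],[17,11],[21,0],[23,12],[31,18],[34,9],[37,19],[48,0]]
[[10,3],[14,15],[17,11],[21,0],[23,12],[31,18],[34,9],[37,19],[48,0]]
[[10,3],[14,15],[17,11],[21,0],[23,12],[31,18],[34,9],[37,19],[48,14],[49,0]]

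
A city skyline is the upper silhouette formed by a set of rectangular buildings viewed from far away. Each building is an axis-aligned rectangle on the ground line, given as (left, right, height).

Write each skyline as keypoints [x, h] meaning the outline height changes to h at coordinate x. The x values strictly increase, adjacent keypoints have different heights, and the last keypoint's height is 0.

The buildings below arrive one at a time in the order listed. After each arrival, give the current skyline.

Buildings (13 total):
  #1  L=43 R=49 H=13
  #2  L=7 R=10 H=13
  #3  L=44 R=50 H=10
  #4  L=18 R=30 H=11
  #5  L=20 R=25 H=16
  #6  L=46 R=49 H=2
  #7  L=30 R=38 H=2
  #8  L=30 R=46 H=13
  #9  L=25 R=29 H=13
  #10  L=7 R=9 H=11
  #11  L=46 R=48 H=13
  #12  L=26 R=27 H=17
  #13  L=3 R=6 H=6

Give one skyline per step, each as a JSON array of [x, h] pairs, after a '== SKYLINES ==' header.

== SKYLINES ==
[[43,13],[49,0]]
[[7,13],[10,0],[43,13],[49,0]]
[[7,13],[10,0],[43,13],[49,10],[50,0]]
[[7,13],[10,0],[18,11],[30,0],[43,13],[49,10],[50,0]]
[[7,13],[10,0],[18,11],[20,16],[25,11],[30,0],[43,13],[49,10],[50,0]]
[[7,13],[10,0],[18,11],[20,16],[25,11],[30,0],[43,13],[49,10],[50,0]]
[[7,13],[10,0],[18,11],[20,16],[25,11],[30,2],[38,0],[43,13],[49,10],[50,0]]
[[7,13],[10,0],[18,11],[20,16],[25,11],[30,13],[49,10],[50,0]]
[[7,13],[10,0],[18,11],[20,16],[25,13],[29,11],[30,13],[49,10],[50,0]]
[[7,13],[10,0],[18,11],[20,16],[25,13],[29,11],[30,13],[49,10],[50,0]]
[[7,13],[10,0],[18,11],[20,16],[25,13],[29,11],[30,13],[49,10],[50,0]]
[[7,13],[10,0],[18,11],[20,16],[25,13],[26,17],[27,13],[29,11],[30,13],[49,10],[50,0]]
[[3,6],[6,0],[7,13],[10,0],[18,11],[20,16],[25,13],[26,17],[27,13],[29,11],[30,13],[49,10],[50,0]]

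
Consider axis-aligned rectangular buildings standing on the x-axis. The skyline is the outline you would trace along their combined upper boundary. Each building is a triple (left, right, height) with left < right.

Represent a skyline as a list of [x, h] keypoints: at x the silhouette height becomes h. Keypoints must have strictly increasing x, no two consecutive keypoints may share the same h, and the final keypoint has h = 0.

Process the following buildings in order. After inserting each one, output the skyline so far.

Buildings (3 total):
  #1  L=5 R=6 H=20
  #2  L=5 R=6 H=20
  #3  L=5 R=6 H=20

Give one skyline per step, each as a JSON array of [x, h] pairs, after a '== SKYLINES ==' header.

== SKYLINES ==
[[5,20],[6,0]]
[[5,20],[6,0]]
[[5,20],[6,0]]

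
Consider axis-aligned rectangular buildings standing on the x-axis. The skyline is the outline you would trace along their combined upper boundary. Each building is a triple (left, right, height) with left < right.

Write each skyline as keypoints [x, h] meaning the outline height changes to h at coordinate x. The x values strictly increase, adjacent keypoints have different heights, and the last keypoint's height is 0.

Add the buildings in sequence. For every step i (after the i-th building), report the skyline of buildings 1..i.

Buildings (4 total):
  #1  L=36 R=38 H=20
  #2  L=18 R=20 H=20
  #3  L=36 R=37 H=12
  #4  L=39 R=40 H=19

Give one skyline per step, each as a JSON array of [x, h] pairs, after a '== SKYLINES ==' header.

== SKYLINES ==
[[36,20],[38,0]]
[[18,20],[20,0],[36,20],[38,0]]
[[18,20],[20,0],[36,20],[38,0]]
[[18,20],[20,0],[36,20],[38,0],[39,19],[40,0]]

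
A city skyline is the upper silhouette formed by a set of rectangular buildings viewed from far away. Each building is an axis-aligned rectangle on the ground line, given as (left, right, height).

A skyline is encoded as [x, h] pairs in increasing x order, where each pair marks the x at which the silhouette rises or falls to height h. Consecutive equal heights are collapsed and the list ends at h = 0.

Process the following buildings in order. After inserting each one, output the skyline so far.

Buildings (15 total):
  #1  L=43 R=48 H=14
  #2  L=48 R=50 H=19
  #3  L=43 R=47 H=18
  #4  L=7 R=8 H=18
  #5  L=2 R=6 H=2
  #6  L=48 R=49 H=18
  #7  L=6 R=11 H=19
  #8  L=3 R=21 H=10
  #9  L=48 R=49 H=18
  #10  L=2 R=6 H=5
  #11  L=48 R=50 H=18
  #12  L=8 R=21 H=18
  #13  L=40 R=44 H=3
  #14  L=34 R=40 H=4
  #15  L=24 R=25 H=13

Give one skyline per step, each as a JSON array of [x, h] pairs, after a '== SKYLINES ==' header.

== SKYLINES ==
[[43,14],[48,0]]
[[43,14],[48,19],[50,0]]
[[43,18],[47,14],[48,19],[50,0]]
[[7,18],[8,0],[43,18],[47,14],[48,19],[50,0]]
[[2,2],[6,0],[7,18],[8,0],[43,18],[47,14],[48,19],[50,0]]
[[2,2],[6,0],[7,18],[8,0],[43,18],[47,14],[48,19],[50,0]]
[[2,2],[6,19],[11,0],[43,18],[47,14],[48,19],[50,0]]
[[2,2],[3,10],[6,19],[11,10],[21,0],[43,18],[47,14],[48,19],[50,0]]
[[2,2],[3,10],[6,19],[11,10],[21,0],[43,18],[47,14],[48,19],[50,0]]
[[2,5],[3,10],[6,19],[11,10],[21,0],[43,18],[47,14],[48,19],[50,0]]
[[2,5],[3,10],[6,19],[11,10],[21,0],[43,18],[47,14],[48,19],[50,0]]
[[2,5],[3,10],[6,19],[11,18],[21,0],[43,18],[47,14],[48,19],[50,0]]
[[2,5],[3,10],[6,19],[11,18],[21,0],[40,3],[43,18],[47,14],[48,19],[50,0]]
[[2,5],[3,10],[6,19],[11,18],[21,0],[34,4],[40,3],[43,18],[47,14],[48,19],[50,0]]
[[2,5],[3,10],[6,19],[11,18],[21,0],[24,13],[25,0],[34,4],[40,3],[43,18],[47,14],[48,19],[50,0]]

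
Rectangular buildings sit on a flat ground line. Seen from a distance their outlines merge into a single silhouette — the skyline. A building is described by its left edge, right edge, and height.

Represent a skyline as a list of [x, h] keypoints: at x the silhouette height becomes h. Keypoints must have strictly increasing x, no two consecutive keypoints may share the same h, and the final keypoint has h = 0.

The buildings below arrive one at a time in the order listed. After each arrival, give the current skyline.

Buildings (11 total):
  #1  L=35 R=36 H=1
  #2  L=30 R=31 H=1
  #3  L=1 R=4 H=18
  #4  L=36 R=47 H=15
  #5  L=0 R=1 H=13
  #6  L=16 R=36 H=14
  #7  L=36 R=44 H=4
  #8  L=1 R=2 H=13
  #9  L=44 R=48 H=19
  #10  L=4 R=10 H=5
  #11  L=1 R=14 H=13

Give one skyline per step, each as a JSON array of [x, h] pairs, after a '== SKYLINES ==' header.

== SKYLINES ==
[[35,1],[36,0]]
[[30,1],[31,0],[35,1],[36,0]]
[[1,18],[4,0],[30,1],[31,0],[35,1],[36,0]]
[[1,18],[4,0],[30,1],[31,0],[35,1],[36,15],[47,0]]
[[0,13],[1,18],[4,0],[30,1],[31,0],[35,1],[36,15],[47,0]]
[[0,13],[1,18],[4,0],[16,14],[36,15],[47,0]]
[[0,13],[1,18],[4,0],[16,14],[36,15],[47,0]]
[[0,13],[1,18],[4,0],[16,14],[36,15],[47,0]]
[[0,13],[1,18],[4,0],[16,14],[36,15],[44,19],[48,0]]
[[0,13],[1,18],[4,5],[10,0],[16,14],[36,15],[44,19],[48,0]]
[[0,13],[1,18],[4,13],[14,0],[16,14],[36,15],[44,19],[48,0]]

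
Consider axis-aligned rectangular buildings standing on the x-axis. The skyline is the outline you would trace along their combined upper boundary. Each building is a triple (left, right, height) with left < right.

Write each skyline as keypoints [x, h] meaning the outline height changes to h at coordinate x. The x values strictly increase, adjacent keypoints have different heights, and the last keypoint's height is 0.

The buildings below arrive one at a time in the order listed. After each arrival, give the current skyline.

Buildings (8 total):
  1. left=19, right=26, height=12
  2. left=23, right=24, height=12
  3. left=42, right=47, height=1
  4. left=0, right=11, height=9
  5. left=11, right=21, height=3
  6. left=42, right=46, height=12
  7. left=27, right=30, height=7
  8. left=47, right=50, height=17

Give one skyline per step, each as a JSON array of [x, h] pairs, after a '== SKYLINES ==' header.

== SKYLINES ==
[[19,12],[26,0]]
[[19,12],[26,0]]
[[19,12],[26,0],[42,1],[47,0]]
[[0,9],[11,0],[19,12],[26,0],[42,1],[47,0]]
[[0,9],[11,3],[19,12],[26,0],[42,1],[47,0]]
[[0,9],[11,3],[19,12],[26,0],[42,12],[46,1],[47,0]]
[[0,9],[11,3],[19,12],[26,0],[27,7],[30,0],[42,12],[46,1],[47,0]]
[[0,9],[11,3],[19,12],[26,0],[27,7],[30,0],[42,12],[46,1],[47,17],[50,0]]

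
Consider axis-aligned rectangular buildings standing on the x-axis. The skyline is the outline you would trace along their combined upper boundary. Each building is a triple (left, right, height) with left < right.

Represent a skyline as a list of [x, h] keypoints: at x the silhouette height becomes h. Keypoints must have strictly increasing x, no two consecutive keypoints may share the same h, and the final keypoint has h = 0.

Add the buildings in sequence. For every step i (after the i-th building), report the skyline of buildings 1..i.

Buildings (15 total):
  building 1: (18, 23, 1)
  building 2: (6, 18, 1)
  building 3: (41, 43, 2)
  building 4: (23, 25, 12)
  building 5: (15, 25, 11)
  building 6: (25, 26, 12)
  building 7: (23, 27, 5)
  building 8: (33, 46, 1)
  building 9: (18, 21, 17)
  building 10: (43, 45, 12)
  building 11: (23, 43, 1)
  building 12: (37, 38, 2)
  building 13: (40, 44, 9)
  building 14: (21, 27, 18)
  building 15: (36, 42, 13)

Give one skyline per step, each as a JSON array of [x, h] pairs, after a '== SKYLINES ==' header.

== SKYLINES ==
[[18,1],[23,0]]
[[6,1],[23,0]]
[[6,1],[23,0],[41,2],[43,0]]
[[6,1],[23,12],[25,0],[41,2],[43,0]]
[[6,1],[15,11],[23,12],[25,0],[41,2],[43,0]]
[[6,1],[15,11],[23,12],[26,0],[41,2],[43,0]]
[[6,1],[15,11],[23,12],[26,5],[27,0],[41,2],[43,0]]
[[6,1],[15,11],[23,12],[26,5],[27,0],[33,1],[41,2],[43,1],[46,0]]
[[6,1],[15,11],[18,17],[21,11],[23,12],[26,5],[27,0],[33,1],[41,2],[43,1],[46,0]]
[[6,1],[15,11],[18,17],[21,11],[23,12],[26,5],[27,0],[33,1],[41,2],[43,12],[45,1],[46,0]]
[[6,1],[15,11],[18,17],[21,11],[23,12],[26,5],[27,1],[41,2],[43,12],[45,1],[46,0]]
[[6,1],[15,11],[18,17],[21,11],[23,12],[26,5],[27,1],[37,2],[38,1],[41,2],[43,12],[45,1],[46,0]]
[[6,1],[15,11],[18,17],[21,11],[23,12],[26,5],[27,1],[37,2],[38,1],[40,9],[43,12],[45,1],[46,0]]
[[6,1],[15,11],[18,17],[21,18],[27,1],[37,2],[38,1],[40,9],[43,12],[45,1],[46,0]]
[[6,1],[15,11],[18,17],[21,18],[27,1],[36,13],[42,9],[43,12],[45,1],[46,0]]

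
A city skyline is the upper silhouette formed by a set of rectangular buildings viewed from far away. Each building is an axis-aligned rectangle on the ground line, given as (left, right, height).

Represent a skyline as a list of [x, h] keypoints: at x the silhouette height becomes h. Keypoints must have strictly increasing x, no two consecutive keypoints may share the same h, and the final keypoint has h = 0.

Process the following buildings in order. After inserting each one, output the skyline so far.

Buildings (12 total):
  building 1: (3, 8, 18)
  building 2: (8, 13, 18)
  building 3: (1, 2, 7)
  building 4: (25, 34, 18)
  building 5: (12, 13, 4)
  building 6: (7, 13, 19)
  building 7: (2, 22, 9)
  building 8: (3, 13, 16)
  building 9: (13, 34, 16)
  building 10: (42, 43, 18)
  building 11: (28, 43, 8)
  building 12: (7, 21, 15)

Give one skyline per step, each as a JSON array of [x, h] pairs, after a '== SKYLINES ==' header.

== SKYLINES ==
[[3,18],[8,0]]
[[3,18],[13,0]]
[[1,7],[2,0],[3,18],[13,0]]
[[1,7],[2,0],[3,18],[13,0],[25,18],[34,0]]
[[1,7],[2,0],[3,18],[13,0],[25,18],[34,0]]
[[1,7],[2,0],[3,18],[7,19],[13,0],[25,18],[34,0]]
[[1,7],[2,9],[3,18],[7,19],[13,9],[22,0],[25,18],[34,0]]
[[1,7],[2,9],[3,18],[7,19],[13,9],[22,0],[25,18],[34,0]]
[[1,7],[2,9],[3,18],[7,19],[13,16],[25,18],[34,0]]
[[1,7],[2,9],[3,18],[7,19],[13,16],[25,18],[34,0],[42,18],[43,0]]
[[1,7],[2,9],[3,18],[7,19],[13,16],[25,18],[34,8],[42,18],[43,0]]
[[1,7],[2,9],[3,18],[7,19],[13,16],[25,18],[34,8],[42,18],[43,0]]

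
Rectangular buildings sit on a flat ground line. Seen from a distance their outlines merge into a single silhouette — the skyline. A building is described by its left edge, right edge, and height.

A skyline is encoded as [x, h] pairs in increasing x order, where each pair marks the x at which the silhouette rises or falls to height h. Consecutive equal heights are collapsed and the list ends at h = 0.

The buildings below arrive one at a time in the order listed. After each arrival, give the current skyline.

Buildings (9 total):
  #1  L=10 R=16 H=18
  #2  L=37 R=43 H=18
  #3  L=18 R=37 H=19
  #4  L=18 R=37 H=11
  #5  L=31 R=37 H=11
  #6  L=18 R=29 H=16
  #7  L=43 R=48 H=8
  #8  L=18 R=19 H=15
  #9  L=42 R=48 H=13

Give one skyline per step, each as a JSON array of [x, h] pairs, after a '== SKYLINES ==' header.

== SKYLINES ==
[[10,18],[16,0]]
[[10,18],[16,0],[37,18],[43,0]]
[[10,18],[16,0],[18,19],[37,18],[43,0]]
[[10,18],[16,0],[18,19],[37,18],[43,0]]
[[10,18],[16,0],[18,19],[37,18],[43,0]]
[[10,18],[16,0],[18,19],[37,18],[43,0]]
[[10,18],[16,0],[18,19],[37,18],[43,8],[48,0]]
[[10,18],[16,0],[18,19],[37,18],[43,8],[48,0]]
[[10,18],[16,0],[18,19],[37,18],[43,13],[48,0]]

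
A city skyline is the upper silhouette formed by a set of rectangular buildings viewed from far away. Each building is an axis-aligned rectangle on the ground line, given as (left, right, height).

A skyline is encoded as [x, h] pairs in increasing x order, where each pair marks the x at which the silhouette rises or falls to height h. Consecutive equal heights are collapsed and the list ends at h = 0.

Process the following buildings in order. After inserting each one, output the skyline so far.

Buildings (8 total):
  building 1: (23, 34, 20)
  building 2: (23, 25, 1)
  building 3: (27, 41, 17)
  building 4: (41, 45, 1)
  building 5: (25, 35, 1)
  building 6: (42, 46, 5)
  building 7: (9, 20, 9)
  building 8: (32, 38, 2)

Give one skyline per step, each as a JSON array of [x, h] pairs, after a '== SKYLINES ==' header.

== SKYLINES ==
[[23,20],[34,0]]
[[23,20],[34,0]]
[[23,20],[34,17],[41,0]]
[[23,20],[34,17],[41,1],[45,0]]
[[23,20],[34,17],[41,1],[45,0]]
[[23,20],[34,17],[41,1],[42,5],[46,0]]
[[9,9],[20,0],[23,20],[34,17],[41,1],[42,5],[46,0]]
[[9,9],[20,0],[23,20],[34,17],[41,1],[42,5],[46,0]]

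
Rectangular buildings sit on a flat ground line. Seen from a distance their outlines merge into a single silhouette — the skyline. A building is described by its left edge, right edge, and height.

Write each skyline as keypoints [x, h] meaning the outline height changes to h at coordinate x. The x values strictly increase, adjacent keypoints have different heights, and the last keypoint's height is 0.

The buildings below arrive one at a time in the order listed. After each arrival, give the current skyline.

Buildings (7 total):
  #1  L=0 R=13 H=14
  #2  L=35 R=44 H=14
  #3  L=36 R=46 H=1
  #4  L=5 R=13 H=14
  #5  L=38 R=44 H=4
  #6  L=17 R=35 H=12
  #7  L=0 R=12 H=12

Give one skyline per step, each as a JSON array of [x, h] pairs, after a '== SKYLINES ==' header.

== SKYLINES ==
[[0,14],[13,0]]
[[0,14],[13,0],[35,14],[44,0]]
[[0,14],[13,0],[35,14],[44,1],[46,0]]
[[0,14],[13,0],[35,14],[44,1],[46,0]]
[[0,14],[13,0],[35,14],[44,1],[46,0]]
[[0,14],[13,0],[17,12],[35,14],[44,1],[46,0]]
[[0,14],[13,0],[17,12],[35,14],[44,1],[46,0]]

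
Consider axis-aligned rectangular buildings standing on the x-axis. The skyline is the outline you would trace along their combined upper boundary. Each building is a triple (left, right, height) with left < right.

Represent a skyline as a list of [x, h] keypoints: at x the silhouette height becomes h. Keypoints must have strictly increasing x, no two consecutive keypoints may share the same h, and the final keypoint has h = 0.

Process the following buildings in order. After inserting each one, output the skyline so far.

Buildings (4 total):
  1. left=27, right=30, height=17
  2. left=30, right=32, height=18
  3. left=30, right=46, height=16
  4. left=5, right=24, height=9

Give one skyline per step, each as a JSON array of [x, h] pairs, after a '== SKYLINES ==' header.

== SKYLINES ==
[[27,17],[30,0]]
[[27,17],[30,18],[32,0]]
[[27,17],[30,18],[32,16],[46,0]]
[[5,9],[24,0],[27,17],[30,18],[32,16],[46,0]]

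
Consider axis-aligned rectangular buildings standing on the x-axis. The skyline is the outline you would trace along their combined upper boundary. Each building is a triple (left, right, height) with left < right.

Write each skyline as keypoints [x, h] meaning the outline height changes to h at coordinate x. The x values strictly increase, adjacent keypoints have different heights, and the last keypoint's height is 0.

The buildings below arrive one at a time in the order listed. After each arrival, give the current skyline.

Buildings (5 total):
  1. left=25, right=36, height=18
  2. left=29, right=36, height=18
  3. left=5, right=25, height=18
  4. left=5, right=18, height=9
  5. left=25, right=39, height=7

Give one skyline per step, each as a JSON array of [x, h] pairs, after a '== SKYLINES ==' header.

== SKYLINES ==
[[25,18],[36,0]]
[[25,18],[36,0]]
[[5,18],[36,0]]
[[5,18],[36,0]]
[[5,18],[36,7],[39,0]]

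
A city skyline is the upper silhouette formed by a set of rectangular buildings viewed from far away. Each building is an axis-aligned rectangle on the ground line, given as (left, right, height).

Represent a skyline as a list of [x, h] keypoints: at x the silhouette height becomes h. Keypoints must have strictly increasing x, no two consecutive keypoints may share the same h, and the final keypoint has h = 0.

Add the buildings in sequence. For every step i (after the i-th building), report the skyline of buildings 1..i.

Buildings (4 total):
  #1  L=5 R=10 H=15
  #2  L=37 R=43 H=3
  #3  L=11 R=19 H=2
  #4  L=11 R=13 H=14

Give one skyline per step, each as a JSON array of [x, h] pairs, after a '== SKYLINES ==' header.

== SKYLINES ==
[[5,15],[10,0]]
[[5,15],[10,0],[37,3],[43,0]]
[[5,15],[10,0],[11,2],[19,0],[37,3],[43,0]]
[[5,15],[10,0],[11,14],[13,2],[19,0],[37,3],[43,0]]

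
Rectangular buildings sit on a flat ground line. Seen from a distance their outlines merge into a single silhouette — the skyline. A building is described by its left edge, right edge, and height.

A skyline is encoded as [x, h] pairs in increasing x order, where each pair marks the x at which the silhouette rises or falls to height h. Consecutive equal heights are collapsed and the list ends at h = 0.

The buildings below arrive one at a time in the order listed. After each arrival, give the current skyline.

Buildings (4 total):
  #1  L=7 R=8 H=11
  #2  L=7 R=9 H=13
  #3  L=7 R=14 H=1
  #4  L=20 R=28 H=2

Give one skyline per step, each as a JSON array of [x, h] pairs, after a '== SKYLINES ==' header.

== SKYLINES ==
[[7,11],[8,0]]
[[7,13],[9,0]]
[[7,13],[9,1],[14,0]]
[[7,13],[9,1],[14,0],[20,2],[28,0]]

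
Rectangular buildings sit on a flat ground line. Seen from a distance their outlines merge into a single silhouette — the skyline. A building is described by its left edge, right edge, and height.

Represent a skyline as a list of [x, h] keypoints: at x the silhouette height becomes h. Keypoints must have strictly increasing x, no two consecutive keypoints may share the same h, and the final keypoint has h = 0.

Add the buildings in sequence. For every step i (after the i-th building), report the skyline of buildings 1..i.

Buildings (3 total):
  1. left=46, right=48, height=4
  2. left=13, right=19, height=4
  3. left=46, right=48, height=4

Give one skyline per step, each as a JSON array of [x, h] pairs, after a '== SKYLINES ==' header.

== SKYLINES ==
[[46,4],[48,0]]
[[13,4],[19,0],[46,4],[48,0]]
[[13,4],[19,0],[46,4],[48,0]]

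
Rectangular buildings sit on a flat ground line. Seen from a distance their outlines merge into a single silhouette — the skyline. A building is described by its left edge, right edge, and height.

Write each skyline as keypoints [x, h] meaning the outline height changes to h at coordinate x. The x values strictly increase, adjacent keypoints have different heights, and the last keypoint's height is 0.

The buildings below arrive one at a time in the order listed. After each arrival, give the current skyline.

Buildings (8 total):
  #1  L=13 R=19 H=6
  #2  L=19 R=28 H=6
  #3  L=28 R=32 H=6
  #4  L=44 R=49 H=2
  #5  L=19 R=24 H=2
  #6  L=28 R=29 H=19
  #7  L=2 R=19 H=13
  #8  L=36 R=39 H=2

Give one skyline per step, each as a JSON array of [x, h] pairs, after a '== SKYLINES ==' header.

== SKYLINES ==
[[13,6],[19,0]]
[[13,6],[28,0]]
[[13,6],[32,0]]
[[13,6],[32,0],[44,2],[49,0]]
[[13,6],[32,0],[44,2],[49,0]]
[[13,6],[28,19],[29,6],[32,0],[44,2],[49,0]]
[[2,13],[19,6],[28,19],[29,6],[32,0],[44,2],[49,0]]
[[2,13],[19,6],[28,19],[29,6],[32,0],[36,2],[39,0],[44,2],[49,0]]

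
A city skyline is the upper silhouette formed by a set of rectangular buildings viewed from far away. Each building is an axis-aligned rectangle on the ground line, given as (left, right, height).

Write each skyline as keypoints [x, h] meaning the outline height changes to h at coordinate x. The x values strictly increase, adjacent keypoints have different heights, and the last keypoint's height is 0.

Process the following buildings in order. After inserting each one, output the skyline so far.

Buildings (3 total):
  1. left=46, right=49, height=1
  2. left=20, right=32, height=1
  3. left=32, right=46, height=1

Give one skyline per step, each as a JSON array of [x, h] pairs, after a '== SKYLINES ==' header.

== SKYLINES ==
[[46,1],[49,0]]
[[20,1],[32,0],[46,1],[49,0]]
[[20,1],[49,0]]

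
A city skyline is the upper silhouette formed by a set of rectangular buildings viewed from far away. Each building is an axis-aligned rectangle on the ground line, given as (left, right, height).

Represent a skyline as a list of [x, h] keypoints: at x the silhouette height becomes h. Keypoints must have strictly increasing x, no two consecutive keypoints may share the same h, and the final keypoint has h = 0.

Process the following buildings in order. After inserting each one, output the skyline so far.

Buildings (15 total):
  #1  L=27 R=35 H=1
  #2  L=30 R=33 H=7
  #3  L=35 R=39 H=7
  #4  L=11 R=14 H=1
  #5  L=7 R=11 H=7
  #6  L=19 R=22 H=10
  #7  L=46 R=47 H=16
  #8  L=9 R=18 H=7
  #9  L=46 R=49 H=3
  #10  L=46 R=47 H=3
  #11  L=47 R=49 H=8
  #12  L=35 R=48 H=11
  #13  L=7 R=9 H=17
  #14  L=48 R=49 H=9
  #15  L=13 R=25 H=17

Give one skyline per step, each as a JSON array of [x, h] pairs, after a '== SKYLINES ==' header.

== SKYLINES ==
[[27,1],[35,0]]
[[27,1],[30,7],[33,1],[35,0]]
[[27,1],[30,7],[33,1],[35,7],[39,0]]
[[11,1],[14,0],[27,1],[30,7],[33,1],[35,7],[39,0]]
[[7,7],[11,1],[14,0],[27,1],[30,7],[33,1],[35,7],[39,0]]
[[7,7],[11,1],[14,0],[19,10],[22,0],[27,1],[30,7],[33,1],[35,7],[39,0]]
[[7,7],[11,1],[14,0],[19,10],[22,0],[27,1],[30,7],[33,1],[35,7],[39,0],[46,16],[47,0]]
[[7,7],[18,0],[19,10],[22,0],[27,1],[30,7],[33,1],[35,7],[39,0],[46,16],[47,0]]
[[7,7],[18,0],[19,10],[22,0],[27,1],[30,7],[33,1],[35,7],[39,0],[46,16],[47,3],[49,0]]
[[7,7],[18,0],[19,10],[22,0],[27,1],[30,7],[33,1],[35,7],[39,0],[46,16],[47,3],[49,0]]
[[7,7],[18,0],[19,10],[22,0],[27,1],[30,7],[33,1],[35,7],[39,0],[46,16],[47,8],[49,0]]
[[7,7],[18,0],[19,10],[22,0],[27,1],[30,7],[33,1],[35,11],[46,16],[47,11],[48,8],[49,0]]
[[7,17],[9,7],[18,0],[19,10],[22,0],[27,1],[30,7],[33,1],[35,11],[46,16],[47,11],[48,8],[49,0]]
[[7,17],[9,7],[18,0],[19,10],[22,0],[27,1],[30,7],[33,1],[35,11],[46,16],[47,11],[48,9],[49,0]]
[[7,17],[9,7],[13,17],[25,0],[27,1],[30,7],[33,1],[35,11],[46,16],[47,11],[48,9],[49,0]]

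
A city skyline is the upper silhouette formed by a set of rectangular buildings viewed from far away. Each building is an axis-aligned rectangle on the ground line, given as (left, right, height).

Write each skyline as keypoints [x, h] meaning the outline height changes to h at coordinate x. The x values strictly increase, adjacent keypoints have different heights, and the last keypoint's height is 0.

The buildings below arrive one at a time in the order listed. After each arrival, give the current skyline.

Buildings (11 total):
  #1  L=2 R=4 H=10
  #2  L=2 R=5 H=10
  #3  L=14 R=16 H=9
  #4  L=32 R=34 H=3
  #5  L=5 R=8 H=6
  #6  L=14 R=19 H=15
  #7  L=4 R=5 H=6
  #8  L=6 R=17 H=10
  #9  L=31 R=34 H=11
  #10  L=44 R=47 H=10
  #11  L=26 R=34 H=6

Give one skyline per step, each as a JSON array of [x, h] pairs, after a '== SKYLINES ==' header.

== SKYLINES ==
[[2,10],[4,0]]
[[2,10],[5,0]]
[[2,10],[5,0],[14,9],[16,0]]
[[2,10],[5,0],[14,9],[16,0],[32,3],[34,0]]
[[2,10],[5,6],[8,0],[14,9],[16,0],[32,3],[34,0]]
[[2,10],[5,6],[8,0],[14,15],[19,0],[32,3],[34,0]]
[[2,10],[5,6],[8,0],[14,15],[19,0],[32,3],[34,0]]
[[2,10],[5,6],[6,10],[14,15],[19,0],[32,3],[34,0]]
[[2,10],[5,6],[6,10],[14,15],[19,0],[31,11],[34,0]]
[[2,10],[5,6],[6,10],[14,15],[19,0],[31,11],[34,0],[44,10],[47,0]]
[[2,10],[5,6],[6,10],[14,15],[19,0],[26,6],[31,11],[34,0],[44,10],[47,0]]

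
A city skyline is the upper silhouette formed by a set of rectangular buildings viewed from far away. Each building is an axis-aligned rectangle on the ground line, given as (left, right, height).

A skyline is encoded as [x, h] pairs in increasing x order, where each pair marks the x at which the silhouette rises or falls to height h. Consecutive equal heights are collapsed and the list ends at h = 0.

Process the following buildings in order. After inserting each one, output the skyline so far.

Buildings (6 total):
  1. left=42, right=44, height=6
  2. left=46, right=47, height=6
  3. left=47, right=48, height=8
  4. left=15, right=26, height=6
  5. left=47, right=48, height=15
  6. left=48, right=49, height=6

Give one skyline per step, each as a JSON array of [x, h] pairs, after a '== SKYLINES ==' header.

== SKYLINES ==
[[42,6],[44,0]]
[[42,6],[44,0],[46,6],[47,0]]
[[42,6],[44,0],[46,6],[47,8],[48,0]]
[[15,6],[26,0],[42,6],[44,0],[46,6],[47,8],[48,0]]
[[15,6],[26,0],[42,6],[44,0],[46,6],[47,15],[48,0]]
[[15,6],[26,0],[42,6],[44,0],[46,6],[47,15],[48,6],[49,0]]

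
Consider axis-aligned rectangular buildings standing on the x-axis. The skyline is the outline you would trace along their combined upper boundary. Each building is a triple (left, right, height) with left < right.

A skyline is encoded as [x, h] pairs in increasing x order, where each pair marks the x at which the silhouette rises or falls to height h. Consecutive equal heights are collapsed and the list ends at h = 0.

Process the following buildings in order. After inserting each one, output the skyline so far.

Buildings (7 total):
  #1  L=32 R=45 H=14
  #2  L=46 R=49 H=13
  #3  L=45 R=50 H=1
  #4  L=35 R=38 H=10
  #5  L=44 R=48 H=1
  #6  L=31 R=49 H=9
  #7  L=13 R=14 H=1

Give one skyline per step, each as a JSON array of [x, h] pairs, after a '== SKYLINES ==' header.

== SKYLINES ==
[[32,14],[45,0]]
[[32,14],[45,0],[46,13],[49,0]]
[[32,14],[45,1],[46,13],[49,1],[50,0]]
[[32,14],[45,1],[46,13],[49,1],[50,0]]
[[32,14],[45,1],[46,13],[49,1],[50,0]]
[[31,9],[32,14],[45,9],[46,13],[49,1],[50,0]]
[[13,1],[14,0],[31,9],[32,14],[45,9],[46,13],[49,1],[50,0]]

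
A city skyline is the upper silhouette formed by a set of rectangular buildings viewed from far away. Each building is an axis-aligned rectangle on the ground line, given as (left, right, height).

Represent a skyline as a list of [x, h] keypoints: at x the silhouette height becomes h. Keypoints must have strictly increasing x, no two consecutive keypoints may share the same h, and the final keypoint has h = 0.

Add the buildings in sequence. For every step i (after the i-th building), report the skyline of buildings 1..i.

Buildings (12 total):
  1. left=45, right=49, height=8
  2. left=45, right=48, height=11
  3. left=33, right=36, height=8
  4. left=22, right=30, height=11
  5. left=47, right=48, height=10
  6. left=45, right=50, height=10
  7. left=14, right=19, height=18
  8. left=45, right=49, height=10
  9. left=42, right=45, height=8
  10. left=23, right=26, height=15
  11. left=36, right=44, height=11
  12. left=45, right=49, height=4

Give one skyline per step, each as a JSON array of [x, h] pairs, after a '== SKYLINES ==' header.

== SKYLINES ==
[[45,8],[49,0]]
[[45,11],[48,8],[49,0]]
[[33,8],[36,0],[45,11],[48,8],[49,0]]
[[22,11],[30,0],[33,8],[36,0],[45,11],[48,8],[49,0]]
[[22,11],[30,0],[33,8],[36,0],[45,11],[48,8],[49,0]]
[[22,11],[30,0],[33,8],[36,0],[45,11],[48,10],[50,0]]
[[14,18],[19,0],[22,11],[30,0],[33,8],[36,0],[45,11],[48,10],[50,0]]
[[14,18],[19,0],[22,11],[30,0],[33,8],[36,0],[45,11],[48,10],[50,0]]
[[14,18],[19,0],[22,11],[30,0],[33,8],[36,0],[42,8],[45,11],[48,10],[50,0]]
[[14,18],[19,0],[22,11],[23,15],[26,11],[30,0],[33,8],[36,0],[42,8],[45,11],[48,10],[50,0]]
[[14,18],[19,0],[22,11],[23,15],[26,11],[30,0],[33,8],[36,11],[44,8],[45,11],[48,10],[50,0]]
[[14,18],[19,0],[22,11],[23,15],[26,11],[30,0],[33,8],[36,11],[44,8],[45,11],[48,10],[50,0]]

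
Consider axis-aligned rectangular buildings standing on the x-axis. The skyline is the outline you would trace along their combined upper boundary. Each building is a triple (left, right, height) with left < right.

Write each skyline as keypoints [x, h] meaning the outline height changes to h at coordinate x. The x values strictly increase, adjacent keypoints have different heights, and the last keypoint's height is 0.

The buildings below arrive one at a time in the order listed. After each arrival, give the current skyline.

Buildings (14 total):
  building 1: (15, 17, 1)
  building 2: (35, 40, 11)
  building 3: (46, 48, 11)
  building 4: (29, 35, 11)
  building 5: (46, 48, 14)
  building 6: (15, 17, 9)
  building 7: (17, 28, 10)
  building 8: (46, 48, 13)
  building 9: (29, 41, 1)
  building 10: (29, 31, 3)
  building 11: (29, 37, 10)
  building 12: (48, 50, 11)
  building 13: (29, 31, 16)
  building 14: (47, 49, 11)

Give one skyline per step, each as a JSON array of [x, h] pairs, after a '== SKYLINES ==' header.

== SKYLINES ==
[[15,1],[17,0]]
[[15,1],[17,0],[35,11],[40,0]]
[[15,1],[17,0],[35,11],[40,0],[46,11],[48,0]]
[[15,1],[17,0],[29,11],[40,0],[46,11],[48,0]]
[[15,1],[17,0],[29,11],[40,0],[46,14],[48,0]]
[[15,9],[17,0],[29,11],[40,0],[46,14],[48,0]]
[[15,9],[17,10],[28,0],[29,11],[40,0],[46,14],[48,0]]
[[15,9],[17,10],[28,0],[29,11],[40,0],[46,14],[48,0]]
[[15,9],[17,10],[28,0],[29,11],[40,1],[41,0],[46,14],[48,0]]
[[15,9],[17,10],[28,0],[29,11],[40,1],[41,0],[46,14],[48,0]]
[[15,9],[17,10],[28,0],[29,11],[40,1],[41,0],[46,14],[48,0]]
[[15,9],[17,10],[28,0],[29,11],[40,1],[41,0],[46,14],[48,11],[50,0]]
[[15,9],[17,10],[28,0],[29,16],[31,11],[40,1],[41,0],[46,14],[48,11],[50,0]]
[[15,9],[17,10],[28,0],[29,16],[31,11],[40,1],[41,0],[46,14],[48,11],[50,0]]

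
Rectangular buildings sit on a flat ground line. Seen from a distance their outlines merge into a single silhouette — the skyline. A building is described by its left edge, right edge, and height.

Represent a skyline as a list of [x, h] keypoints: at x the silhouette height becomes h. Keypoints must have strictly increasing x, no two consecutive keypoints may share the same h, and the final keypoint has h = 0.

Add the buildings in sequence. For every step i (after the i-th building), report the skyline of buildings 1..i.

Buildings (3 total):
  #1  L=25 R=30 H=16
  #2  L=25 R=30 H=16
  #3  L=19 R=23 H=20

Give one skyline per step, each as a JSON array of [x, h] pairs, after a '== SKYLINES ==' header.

== SKYLINES ==
[[25,16],[30,0]]
[[25,16],[30,0]]
[[19,20],[23,0],[25,16],[30,0]]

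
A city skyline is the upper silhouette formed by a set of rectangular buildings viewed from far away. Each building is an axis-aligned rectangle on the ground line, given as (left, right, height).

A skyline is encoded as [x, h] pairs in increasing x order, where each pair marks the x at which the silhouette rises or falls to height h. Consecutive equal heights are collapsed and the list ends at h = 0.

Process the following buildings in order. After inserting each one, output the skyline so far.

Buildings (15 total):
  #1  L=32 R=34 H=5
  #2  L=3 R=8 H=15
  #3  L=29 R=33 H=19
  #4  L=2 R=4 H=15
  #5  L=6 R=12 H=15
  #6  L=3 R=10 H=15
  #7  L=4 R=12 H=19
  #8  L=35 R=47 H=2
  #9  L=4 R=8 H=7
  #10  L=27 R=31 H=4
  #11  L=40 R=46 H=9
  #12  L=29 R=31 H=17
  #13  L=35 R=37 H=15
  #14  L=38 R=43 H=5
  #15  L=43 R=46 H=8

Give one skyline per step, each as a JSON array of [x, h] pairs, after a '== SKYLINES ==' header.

== SKYLINES ==
[[32,5],[34,0]]
[[3,15],[8,0],[32,5],[34,0]]
[[3,15],[8,0],[29,19],[33,5],[34,0]]
[[2,15],[8,0],[29,19],[33,5],[34,0]]
[[2,15],[12,0],[29,19],[33,5],[34,0]]
[[2,15],[12,0],[29,19],[33,5],[34,0]]
[[2,15],[4,19],[12,0],[29,19],[33,5],[34,0]]
[[2,15],[4,19],[12,0],[29,19],[33,5],[34,0],[35,2],[47,0]]
[[2,15],[4,19],[12,0],[29,19],[33,5],[34,0],[35,2],[47,0]]
[[2,15],[4,19],[12,0],[27,4],[29,19],[33,5],[34,0],[35,2],[47,0]]
[[2,15],[4,19],[12,0],[27,4],[29,19],[33,5],[34,0],[35,2],[40,9],[46,2],[47,0]]
[[2,15],[4,19],[12,0],[27,4],[29,19],[33,5],[34,0],[35,2],[40,9],[46,2],[47,0]]
[[2,15],[4,19],[12,0],[27,4],[29,19],[33,5],[34,0],[35,15],[37,2],[40,9],[46,2],[47,0]]
[[2,15],[4,19],[12,0],[27,4],[29,19],[33,5],[34,0],[35,15],[37,2],[38,5],[40,9],[46,2],[47,0]]
[[2,15],[4,19],[12,0],[27,4],[29,19],[33,5],[34,0],[35,15],[37,2],[38,5],[40,9],[46,2],[47,0]]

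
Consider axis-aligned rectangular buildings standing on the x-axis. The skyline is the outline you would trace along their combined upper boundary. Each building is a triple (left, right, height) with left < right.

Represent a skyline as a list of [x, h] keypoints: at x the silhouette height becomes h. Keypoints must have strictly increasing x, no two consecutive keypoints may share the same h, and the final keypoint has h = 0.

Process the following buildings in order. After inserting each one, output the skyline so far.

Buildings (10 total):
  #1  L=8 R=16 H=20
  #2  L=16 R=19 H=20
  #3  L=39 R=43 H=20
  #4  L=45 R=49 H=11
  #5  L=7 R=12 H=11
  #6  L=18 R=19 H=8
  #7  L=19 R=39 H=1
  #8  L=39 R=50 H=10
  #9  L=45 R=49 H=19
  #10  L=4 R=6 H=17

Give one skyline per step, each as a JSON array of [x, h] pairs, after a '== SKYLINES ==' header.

== SKYLINES ==
[[8,20],[16,0]]
[[8,20],[19,0]]
[[8,20],[19,0],[39,20],[43,0]]
[[8,20],[19,0],[39,20],[43,0],[45,11],[49,0]]
[[7,11],[8,20],[19,0],[39,20],[43,0],[45,11],[49,0]]
[[7,11],[8,20],[19,0],[39,20],[43,0],[45,11],[49,0]]
[[7,11],[8,20],[19,1],[39,20],[43,0],[45,11],[49,0]]
[[7,11],[8,20],[19,1],[39,20],[43,10],[45,11],[49,10],[50,0]]
[[7,11],[8,20],[19,1],[39,20],[43,10],[45,19],[49,10],[50,0]]
[[4,17],[6,0],[7,11],[8,20],[19,1],[39,20],[43,10],[45,19],[49,10],[50,0]]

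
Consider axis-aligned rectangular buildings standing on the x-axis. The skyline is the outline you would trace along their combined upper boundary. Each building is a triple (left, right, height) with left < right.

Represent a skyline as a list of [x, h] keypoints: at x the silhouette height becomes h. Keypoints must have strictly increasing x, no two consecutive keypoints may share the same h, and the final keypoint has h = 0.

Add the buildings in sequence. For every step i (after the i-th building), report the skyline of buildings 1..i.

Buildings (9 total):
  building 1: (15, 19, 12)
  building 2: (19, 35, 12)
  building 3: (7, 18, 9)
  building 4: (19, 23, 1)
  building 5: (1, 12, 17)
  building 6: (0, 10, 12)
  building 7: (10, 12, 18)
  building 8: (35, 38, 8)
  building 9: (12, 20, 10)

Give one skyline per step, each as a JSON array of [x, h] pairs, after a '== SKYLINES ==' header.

== SKYLINES ==
[[15,12],[19,0]]
[[15,12],[35,0]]
[[7,9],[15,12],[35,0]]
[[7,9],[15,12],[35,0]]
[[1,17],[12,9],[15,12],[35,0]]
[[0,12],[1,17],[12,9],[15,12],[35,0]]
[[0,12],[1,17],[10,18],[12,9],[15,12],[35,0]]
[[0,12],[1,17],[10,18],[12,9],[15,12],[35,8],[38,0]]
[[0,12],[1,17],[10,18],[12,10],[15,12],[35,8],[38,0]]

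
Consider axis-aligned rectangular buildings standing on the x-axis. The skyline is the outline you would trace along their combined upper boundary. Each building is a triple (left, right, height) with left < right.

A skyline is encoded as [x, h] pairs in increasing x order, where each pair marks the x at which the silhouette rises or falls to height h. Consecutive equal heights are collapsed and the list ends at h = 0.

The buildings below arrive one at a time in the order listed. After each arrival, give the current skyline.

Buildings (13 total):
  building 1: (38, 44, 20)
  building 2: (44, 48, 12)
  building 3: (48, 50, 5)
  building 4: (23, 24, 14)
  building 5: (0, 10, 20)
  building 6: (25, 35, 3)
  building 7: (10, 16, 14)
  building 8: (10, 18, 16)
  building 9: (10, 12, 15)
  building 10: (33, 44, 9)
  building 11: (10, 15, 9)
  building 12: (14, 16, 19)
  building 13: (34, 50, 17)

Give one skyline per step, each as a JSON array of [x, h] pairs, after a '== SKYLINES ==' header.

== SKYLINES ==
[[38,20],[44,0]]
[[38,20],[44,12],[48,0]]
[[38,20],[44,12],[48,5],[50,0]]
[[23,14],[24,0],[38,20],[44,12],[48,5],[50,0]]
[[0,20],[10,0],[23,14],[24,0],[38,20],[44,12],[48,5],[50,0]]
[[0,20],[10,0],[23,14],[24,0],[25,3],[35,0],[38,20],[44,12],[48,5],[50,0]]
[[0,20],[10,14],[16,0],[23,14],[24,0],[25,3],[35,0],[38,20],[44,12],[48,5],[50,0]]
[[0,20],[10,16],[18,0],[23,14],[24,0],[25,3],[35,0],[38,20],[44,12],[48,5],[50,0]]
[[0,20],[10,16],[18,0],[23,14],[24,0],[25,3],[35,0],[38,20],[44,12],[48,5],[50,0]]
[[0,20],[10,16],[18,0],[23,14],[24,0],[25,3],[33,9],[38,20],[44,12],[48,5],[50,0]]
[[0,20],[10,16],[18,0],[23,14],[24,0],[25,3],[33,9],[38,20],[44,12],[48,5],[50,0]]
[[0,20],[10,16],[14,19],[16,16],[18,0],[23,14],[24,0],[25,3],[33,9],[38,20],[44,12],[48,5],[50,0]]
[[0,20],[10,16],[14,19],[16,16],[18,0],[23,14],[24,0],[25,3],[33,9],[34,17],[38,20],[44,17],[50,0]]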